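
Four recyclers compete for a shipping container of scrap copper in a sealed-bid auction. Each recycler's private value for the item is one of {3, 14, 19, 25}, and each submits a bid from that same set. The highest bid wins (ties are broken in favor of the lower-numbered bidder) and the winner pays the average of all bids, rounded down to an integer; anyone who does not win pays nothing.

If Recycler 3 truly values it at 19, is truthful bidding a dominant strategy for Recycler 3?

No

Consider the case where Recycler 1 bids 3, Recycler 2 bids 3 and Recycler 4 bids 3.
Truthful bid 19: wins, pays 7, utility 19 - 7 = 12.
Bid 14 instead: wins, pays 5, utility 19 - 5 = 14.
Since 14 > 12, bidding 14 is strictly better here, so truthful bidding is not dominant.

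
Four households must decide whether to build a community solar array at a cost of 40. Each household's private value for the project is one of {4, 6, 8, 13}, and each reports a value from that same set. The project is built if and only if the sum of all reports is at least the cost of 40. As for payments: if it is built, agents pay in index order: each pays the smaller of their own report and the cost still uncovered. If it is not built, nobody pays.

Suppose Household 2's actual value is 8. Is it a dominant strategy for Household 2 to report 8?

Consider the case where Household 1 reports 8, Household 3 reports 13 and Household 4 reports 13.
Truthful report 8: project built, pays 8, utility 8 - 8 = 0.
Report 6 instead: project built, pays 6, utility 8 - 6 = 2.
Since 2 > 0, reporting 6 is strictly better here, so truthful reporting is not dominant.

No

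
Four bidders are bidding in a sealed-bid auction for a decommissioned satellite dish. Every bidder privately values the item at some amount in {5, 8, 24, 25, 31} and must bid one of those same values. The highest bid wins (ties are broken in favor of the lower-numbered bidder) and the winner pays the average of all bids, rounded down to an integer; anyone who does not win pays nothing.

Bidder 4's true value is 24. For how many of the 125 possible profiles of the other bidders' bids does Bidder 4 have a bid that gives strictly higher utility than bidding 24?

49

Others bid (5, 5, 5): truth gives 15; bid 8 gives 19 > 15. Violating.
Others bid (5, 5, 24): truth gives 0; bid 25 gives 10 > 0. Violating.
Others bid (5, 5, 25): truth gives 0; bid 31 gives 8 > 0. Violating.
Others bid (5, 8, 24): truth gives 0; bid 25 gives 9 > 0. Violating.
Others bid (5, 5, 8): truth gives 14; no alternative beats it.
Others bid (5, 5, 31): truth gives 0; no alternative beats it.
(Checking all 125 profiles: 49 have a profitable deviation, 76 do not.)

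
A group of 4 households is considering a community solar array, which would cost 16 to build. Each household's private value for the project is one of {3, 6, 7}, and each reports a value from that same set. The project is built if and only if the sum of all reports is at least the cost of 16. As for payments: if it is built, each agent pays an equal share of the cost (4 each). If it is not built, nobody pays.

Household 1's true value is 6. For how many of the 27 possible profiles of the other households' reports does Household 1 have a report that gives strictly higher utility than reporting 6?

Others report (3, 3, 3): truth gives 0; report 7 gives 2 > 0. Violating.
Others report (3, 3, 6): truth gives 2; no alternative beats it.
Others report (3, 3, 7): truth gives 2; no alternative beats it.
(Checking all 27 profiles: 1 has a profitable deviation, 26 do not.)

1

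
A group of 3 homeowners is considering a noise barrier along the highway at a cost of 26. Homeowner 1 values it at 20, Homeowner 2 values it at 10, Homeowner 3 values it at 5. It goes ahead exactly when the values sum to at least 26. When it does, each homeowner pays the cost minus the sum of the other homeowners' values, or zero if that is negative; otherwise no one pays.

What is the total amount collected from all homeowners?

Total value 35 ≥ cost 26, so it is built.
Homeowner 1: others sum to 15; max(0, 26 - 15) = 11.
Homeowner 2: others sum to 25; max(0, 26 - 25) = 1.
Homeowner 3: others sum to 30; max(0, 26 - 30) = 0.
Total collected = 11 + 1 + 0 = 12.

12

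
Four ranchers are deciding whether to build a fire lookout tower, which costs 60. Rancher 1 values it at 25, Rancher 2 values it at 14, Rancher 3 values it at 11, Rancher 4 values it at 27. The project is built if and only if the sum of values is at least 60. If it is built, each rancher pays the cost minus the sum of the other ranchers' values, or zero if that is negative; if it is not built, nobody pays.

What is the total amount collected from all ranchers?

18

Total value 77 ≥ cost 60, so it is built.
Rancher 1: others sum to 52; max(0, 60 - 52) = 8.
Rancher 2: others sum to 63; max(0, 60 - 63) = 0.
Rancher 3: others sum to 66; max(0, 60 - 66) = 0.
Rancher 4: others sum to 50; max(0, 60 - 50) = 10.
Total collected = 8 + 0 + 0 + 10 = 18.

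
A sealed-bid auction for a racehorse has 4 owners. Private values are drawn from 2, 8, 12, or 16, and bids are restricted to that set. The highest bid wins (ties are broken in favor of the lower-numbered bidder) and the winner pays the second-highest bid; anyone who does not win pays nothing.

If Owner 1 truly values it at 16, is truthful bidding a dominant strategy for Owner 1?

Check each profile of the others' bids and compare truth against every alternative bid.
Others bid (2, 2, 2): truth gives 14, best alternative gives 14.
Others bid (2, 2, 8): truth gives 8, best alternative gives 8.
Others bid (2, 8, 2): truth gives 8, best alternative gives 8.
Others bid (2, 8, 8): truth gives 8, best alternative gives 8.
Others bid (8, 2, 2): truth gives 8, best alternative gives 8.
Others bid (8, 2, 8): truth gives 8, best alternative gives 8.
(Remaining 58 profiles checked similarly; truth is weakly best in each.)
In every case the truthful bid is at least as good as any alternative, so it is a dominant strategy.

Yes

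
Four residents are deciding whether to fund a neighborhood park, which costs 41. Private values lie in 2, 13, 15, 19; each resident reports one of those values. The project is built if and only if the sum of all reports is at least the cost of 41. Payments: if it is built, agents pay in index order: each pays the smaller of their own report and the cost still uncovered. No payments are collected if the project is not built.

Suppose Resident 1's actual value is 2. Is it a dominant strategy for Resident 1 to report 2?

Yes

Check each profile of the others' reports and compare truth against every alternative report.
Others report (2, 13, 13): truth gives 0, best alternative gives -11.
Others report (2, 13, 15): truth gives 0, best alternative gives -11.
Others report (2, 13, 19): truth gives 0, best alternative gives -11.
Others report (2, 15, 13): truth gives 0, best alternative gives -11.
Others report (2, 15, 15): truth gives 0, best alternative gives -11.
Others report (2, 15, 19): truth gives 0, best alternative gives -11.
(Remaining 58 profiles checked similarly; truth is weakly best in each.)
In every case the truthful report is at least as good as any alternative, so it is a dominant strategy.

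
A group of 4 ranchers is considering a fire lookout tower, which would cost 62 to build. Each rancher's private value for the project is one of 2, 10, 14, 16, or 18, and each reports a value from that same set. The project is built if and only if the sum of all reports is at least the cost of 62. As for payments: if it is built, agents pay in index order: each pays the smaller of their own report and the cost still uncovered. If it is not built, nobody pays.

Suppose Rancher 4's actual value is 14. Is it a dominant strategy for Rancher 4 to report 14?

Yes

Check each profile of the others' reports and compare truth against every alternative report.
Others report (18, 18, 18): truth gives 6, best alternative gives 6.
Others report (16, 18, 18): truth gives 4, best alternative gives 4.
Others report (18, 16, 18): truth gives 4, best alternative gives 4.
Others report (18, 18, 16): truth gives 4, best alternative gives 4.
Others report (14, 18, 18): truth gives 2, best alternative gives 2.
Others report (16, 16, 18): truth gives 2, best alternative gives 2.
(Remaining 119 profiles checked similarly; truth is weakly best in each.)
In every case the truthful report is at least as good as any alternative, so it is a dominant strategy.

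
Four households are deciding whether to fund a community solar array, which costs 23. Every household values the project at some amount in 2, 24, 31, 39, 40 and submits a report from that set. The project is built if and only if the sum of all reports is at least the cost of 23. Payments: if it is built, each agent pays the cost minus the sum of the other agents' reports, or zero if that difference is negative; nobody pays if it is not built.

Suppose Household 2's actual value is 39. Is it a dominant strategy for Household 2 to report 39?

Yes

Check each profile of the others' reports and compare truth against every alternative report.
Others report (2, 2, 24): truth gives 39, best alternative gives 39.
Others report (2, 2, 31): truth gives 39, best alternative gives 39.
Others report (2, 2, 39): truth gives 39, best alternative gives 39.
Others report (2, 2, 40): truth gives 39, best alternative gives 39.
Others report (2, 24, 2): truth gives 39, best alternative gives 39.
Others report (2, 24, 24): truth gives 39, best alternative gives 39.
(Remaining 119 profiles checked similarly; truth is weakly best in each.)
In every case the truthful report is at least as good as any alternative, so it is a dominant strategy.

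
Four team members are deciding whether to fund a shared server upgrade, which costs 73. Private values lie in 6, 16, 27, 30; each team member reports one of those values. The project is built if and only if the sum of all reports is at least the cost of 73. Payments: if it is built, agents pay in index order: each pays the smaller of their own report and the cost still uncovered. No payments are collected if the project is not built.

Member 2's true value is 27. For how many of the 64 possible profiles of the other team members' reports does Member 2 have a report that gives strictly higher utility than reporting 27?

Others report (6, 27, 27): truth gives 0; report 16 gives 11 > 0. Violating.
Others report (6, 27, 30): truth gives 0; report 16 gives 11 > 0. Violating.
Others report (6, 30, 27): truth gives 0; report 16 gives 11 > 0. Violating.
Others report (6, 30, 30): truth gives 0; report 16 gives 11 > 0. Violating.
Others report (6, 6, 6): truth gives 0; no alternative beats it.
Others report (6, 6, 16): truth gives 0; no alternative beats it.
(Checking all 64 profiles: 38 have a profitable deviation, 26 do not.)

38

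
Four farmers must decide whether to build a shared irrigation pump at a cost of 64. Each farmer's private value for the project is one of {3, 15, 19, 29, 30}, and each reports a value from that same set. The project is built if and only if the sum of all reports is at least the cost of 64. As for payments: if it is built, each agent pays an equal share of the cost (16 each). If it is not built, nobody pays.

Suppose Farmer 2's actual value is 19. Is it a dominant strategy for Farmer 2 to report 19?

No

Consider the case where Farmer 1 reports 3, Farmer 3 reports 3 and Farmer 4 reports 29.
Truthful report 19: project not built, utility 0.
Report 29 instead: project built, pays 16, utility 19 - 16 = 3.
Since 3 > 0, reporting 29 is strictly better here, so truthful reporting is not dominant.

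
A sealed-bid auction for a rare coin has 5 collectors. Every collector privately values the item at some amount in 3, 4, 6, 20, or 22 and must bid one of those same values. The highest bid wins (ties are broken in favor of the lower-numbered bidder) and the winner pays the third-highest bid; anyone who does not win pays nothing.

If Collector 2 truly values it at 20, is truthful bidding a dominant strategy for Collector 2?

Consider the case where Collector 1 bids 3, Collector 3 bids 3, Collector 4 bids 3 and Collector 5 bids 22.
Truthful bid 20: loses, pays 0, utility 0.
Bid 22 instead: wins, pays 3, utility 20 - 3 = 17.
Since 17 > 0, bidding 22 is strictly better here, so truthful bidding is not dominant.

No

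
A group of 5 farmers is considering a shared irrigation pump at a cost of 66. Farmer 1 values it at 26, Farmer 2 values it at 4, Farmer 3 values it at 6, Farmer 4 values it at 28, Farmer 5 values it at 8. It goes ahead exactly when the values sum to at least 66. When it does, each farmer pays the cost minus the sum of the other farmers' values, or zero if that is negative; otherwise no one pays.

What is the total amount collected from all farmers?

44

Total value 72 ≥ cost 66, so it is built.
Farmer 1: others sum to 46; max(0, 66 - 46) = 20.
Farmer 2: others sum to 68; max(0, 66 - 68) = 0.
Farmer 3: others sum to 66; max(0, 66 - 66) = 0.
Farmer 4: others sum to 44; max(0, 66 - 44) = 22.
Farmer 5: others sum to 64; max(0, 66 - 64) = 2.
Total collected = 20 + 0 + 0 + 22 + 2 = 44.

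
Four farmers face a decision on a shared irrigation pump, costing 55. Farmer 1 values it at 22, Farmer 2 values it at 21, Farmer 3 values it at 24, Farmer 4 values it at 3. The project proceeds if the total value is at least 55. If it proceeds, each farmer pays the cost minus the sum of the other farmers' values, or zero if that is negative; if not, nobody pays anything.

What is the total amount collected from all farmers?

Total value 70 ≥ cost 55, so it is built.
Farmer 1: others sum to 48; max(0, 55 - 48) = 7.
Farmer 2: others sum to 49; max(0, 55 - 49) = 6.
Farmer 3: others sum to 46; max(0, 55 - 46) = 9.
Farmer 4: others sum to 67; max(0, 55 - 67) = 0.
Total collected = 7 + 6 + 9 + 0 = 22.

22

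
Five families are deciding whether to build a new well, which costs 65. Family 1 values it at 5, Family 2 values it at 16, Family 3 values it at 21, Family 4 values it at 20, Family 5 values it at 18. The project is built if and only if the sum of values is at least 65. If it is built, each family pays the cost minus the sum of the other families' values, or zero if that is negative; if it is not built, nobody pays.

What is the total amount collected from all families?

Total value 80 ≥ cost 65, so it is built.
Family 1: others sum to 75; max(0, 65 - 75) = 0.
Family 2: others sum to 64; max(0, 65 - 64) = 1.
Family 3: others sum to 59; max(0, 65 - 59) = 6.
Family 4: others sum to 60; max(0, 65 - 60) = 5.
Family 5: others sum to 62; max(0, 65 - 62) = 3.
Total collected = 0 + 1 + 6 + 5 + 3 = 15.

15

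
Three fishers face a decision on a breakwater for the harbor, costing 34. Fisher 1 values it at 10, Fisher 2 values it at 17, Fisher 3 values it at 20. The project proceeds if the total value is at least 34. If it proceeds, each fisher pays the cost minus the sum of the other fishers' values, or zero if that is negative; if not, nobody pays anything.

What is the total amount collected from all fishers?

Total value 47 ≥ cost 34, so it is built.
Fisher 1: others sum to 37; max(0, 34 - 37) = 0.
Fisher 2: others sum to 30; max(0, 34 - 30) = 4.
Fisher 3: others sum to 27; max(0, 34 - 27) = 7.
Total collected = 0 + 4 + 7 = 11.

11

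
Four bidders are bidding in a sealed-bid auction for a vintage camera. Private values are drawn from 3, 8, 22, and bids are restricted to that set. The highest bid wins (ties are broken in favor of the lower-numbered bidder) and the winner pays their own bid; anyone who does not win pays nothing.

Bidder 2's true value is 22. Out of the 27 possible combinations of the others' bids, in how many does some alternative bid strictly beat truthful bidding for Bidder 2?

4

Others bid (3, 3, 3): truth gives 0; bid 8 gives 14 > 0. Violating.
Others bid (3, 3, 8): truth gives 0; bid 8 gives 14 > 0. Violating.
Others bid (3, 8, 3): truth gives 0; bid 8 gives 14 > 0. Violating.
Others bid (3, 8, 8): truth gives 0; bid 8 gives 14 > 0. Violating.
Others bid (3, 3, 22): truth gives 0; no alternative beats it.
Others bid (3, 8, 22): truth gives 0; no alternative beats it.
(Checking all 27 profiles: 4 have a profitable deviation, 23 do not.)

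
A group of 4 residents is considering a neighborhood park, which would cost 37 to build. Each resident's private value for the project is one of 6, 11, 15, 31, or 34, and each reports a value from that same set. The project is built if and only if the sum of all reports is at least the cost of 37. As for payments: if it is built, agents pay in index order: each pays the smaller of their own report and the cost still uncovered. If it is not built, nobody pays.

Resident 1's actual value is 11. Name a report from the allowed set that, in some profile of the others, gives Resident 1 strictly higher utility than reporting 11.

6

Suppose Resident 2 reports 6, Resident 3 reports 6 and Resident 4 reports 31.
Report 11: project built, pays 11, utility 11 - 11 = 0.
Report 6: project built, pays 6, utility 11 - 6 = 5.
So reporting 6 beats truth here (5 > 0).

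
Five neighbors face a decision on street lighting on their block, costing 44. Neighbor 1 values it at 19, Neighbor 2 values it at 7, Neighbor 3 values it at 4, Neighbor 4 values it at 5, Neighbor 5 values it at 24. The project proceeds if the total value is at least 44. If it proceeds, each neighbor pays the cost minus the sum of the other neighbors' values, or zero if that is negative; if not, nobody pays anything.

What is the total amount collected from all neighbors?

13

Total value 59 ≥ cost 44, so it is built.
Neighbor 1: others sum to 40; max(0, 44 - 40) = 4.
Neighbor 2: others sum to 52; max(0, 44 - 52) = 0.
Neighbor 3: others sum to 55; max(0, 44 - 55) = 0.
Neighbor 4: others sum to 54; max(0, 44 - 54) = 0.
Neighbor 5: others sum to 35; max(0, 44 - 35) = 9.
Total collected = 4 + 0 + 0 + 0 + 9 = 13.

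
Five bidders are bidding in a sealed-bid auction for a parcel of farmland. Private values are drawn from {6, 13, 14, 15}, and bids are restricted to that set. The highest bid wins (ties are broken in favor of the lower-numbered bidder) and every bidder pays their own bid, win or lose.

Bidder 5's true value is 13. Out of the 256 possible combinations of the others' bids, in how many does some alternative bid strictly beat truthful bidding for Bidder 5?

Others bid (6, 6, 6, 13): truth gives -13; bid 14 gives -1 > -13. Violating.
Others bid (6, 6, 6, 14): truth gives -13; bid 15 gives -2 > -13. Violating.
Others bid (6, 6, 6, 15): truth gives -13; bid 6 gives -6 > -13. Violating.
Others bid (6, 6, 13, 6): truth gives -13; bid 14 gives -1 > -13. Violating.
Others bid (6, 6, 6, 6): truth gives 0; no alternative beats it.
(Checking all 256 profiles: 255 have a profitable deviation, 1 does not.)

255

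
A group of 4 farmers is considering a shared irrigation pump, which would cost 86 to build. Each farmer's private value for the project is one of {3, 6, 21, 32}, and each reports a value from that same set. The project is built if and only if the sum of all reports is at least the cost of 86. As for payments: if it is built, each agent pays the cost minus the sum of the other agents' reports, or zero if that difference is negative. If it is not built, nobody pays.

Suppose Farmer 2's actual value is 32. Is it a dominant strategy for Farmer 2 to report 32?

Yes

Check each profile of the others' reports and compare truth against every alternative report.
Others report (21, 21, 21): truth gives 9, best alternative gives 0.
Others report (6, 21, 32): truth gives 5, best alternative gives 0.
Others report (6, 32, 21): truth gives 5, best alternative gives 0.
Others report (21, 6, 32): truth gives 5, best alternative gives 0.
Others report (21, 32, 6): truth gives 5, best alternative gives 0.
Others report (32, 6, 21): truth gives 5, best alternative gives 0.
(Remaining 58 profiles checked similarly; truth is weakly best in each.)
In every case the truthful report is at least as good as any alternative, so it is a dominant strategy.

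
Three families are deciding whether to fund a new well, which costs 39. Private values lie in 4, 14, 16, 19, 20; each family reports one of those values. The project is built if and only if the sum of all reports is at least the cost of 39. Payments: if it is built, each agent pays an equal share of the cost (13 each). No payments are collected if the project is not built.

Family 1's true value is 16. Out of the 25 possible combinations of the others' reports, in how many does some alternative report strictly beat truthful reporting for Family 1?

2

Others report (4, 16): truth gives 0; report 19 gives 3 > 0. Violating.
Others report (16, 4): truth gives 0; report 19 gives 3 > 0. Violating.
Others report (4, 4): truth gives 0; no alternative beats it.
Others report (4, 14): truth gives 0; no alternative beats it.
(Checking all 25 profiles: 2 have a profitable deviation, 23 do not.)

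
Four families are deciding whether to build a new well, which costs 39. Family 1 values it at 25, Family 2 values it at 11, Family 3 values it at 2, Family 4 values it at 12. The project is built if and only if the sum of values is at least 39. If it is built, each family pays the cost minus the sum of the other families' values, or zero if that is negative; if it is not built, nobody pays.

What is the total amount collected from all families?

Total value 50 ≥ cost 39, so it is built.
Family 1: others sum to 25; max(0, 39 - 25) = 14.
Family 2: others sum to 39; max(0, 39 - 39) = 0.
Family 3: others sum to 48; max(0, 39 - 48) = 0.
Family 4: others sum to 38; max(0, 39 - 38) = 1.
Total collected = 14 + 0 + 0 + 1 = 15.

15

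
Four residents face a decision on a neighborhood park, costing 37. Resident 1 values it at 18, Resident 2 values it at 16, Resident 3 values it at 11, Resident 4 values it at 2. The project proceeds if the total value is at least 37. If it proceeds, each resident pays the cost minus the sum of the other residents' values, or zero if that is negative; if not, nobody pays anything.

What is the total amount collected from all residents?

15

Total value 47 ≥ cost 37, so it is built.
Resident 1: others sum to 29; max(0, 37 - 29) = 8.
Resident 2: others sum to 31; max(0, 37 - 31) = 6.
Resident 3: others sum to 36; max(0, 37 - 36) = 1.
Resident 4: others sum to 45; max(0, 37 - 45) = 0.
Total collected = 8 + 6 + 1 + 0 = 15.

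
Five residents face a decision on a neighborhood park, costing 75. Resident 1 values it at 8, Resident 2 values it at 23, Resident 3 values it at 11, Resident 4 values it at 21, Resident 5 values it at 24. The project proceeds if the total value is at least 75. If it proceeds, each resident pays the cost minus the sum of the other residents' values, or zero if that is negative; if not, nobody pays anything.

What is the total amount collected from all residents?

32

Total value 87 ≥ cost 75, so it is built.
Resident 1: others sum to 79; max(0, 75 - 79) = 0.
Resident 2: others sum to 64; max(0, 75 - 64) = 11.
Resident 3: others sum to 76; max(0, 75 - 76) = 0.
Resident 4: others sum to 66; max(0, 75 - 66) = 9.
Resident 5: others sum to 63; max(0, 75 - 63) = 12.
Total collected = 0 + 11 + 0 + 9 + 12 = 32.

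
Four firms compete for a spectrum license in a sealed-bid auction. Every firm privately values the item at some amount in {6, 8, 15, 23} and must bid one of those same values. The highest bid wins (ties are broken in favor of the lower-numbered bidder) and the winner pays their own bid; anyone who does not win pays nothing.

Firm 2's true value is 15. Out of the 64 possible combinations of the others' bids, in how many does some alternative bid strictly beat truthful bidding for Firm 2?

4

Others bid (6, 6, 6): truth gives 0; bid 8 gives 7 > 0. Violating.
Others bid (6, 6, 8): truth gives 0; bid 8 gives 7 > 0. Violating.
Others bid (6, 8, 6): truth gives 0; bid 8 gives 7 > 0. Violating.
Others bid (6, 8, 8): truth gives 0; bid 8 gives 7 > 0. Violating.
Others bid (6, 6, 15): truth gives 0; no alternative beats it.
Others bid (6, 6, 23): truth gives 0; no alternative beats it.
(Checking all 64 profiles: 4 have a profitable deviation, 60 do not.)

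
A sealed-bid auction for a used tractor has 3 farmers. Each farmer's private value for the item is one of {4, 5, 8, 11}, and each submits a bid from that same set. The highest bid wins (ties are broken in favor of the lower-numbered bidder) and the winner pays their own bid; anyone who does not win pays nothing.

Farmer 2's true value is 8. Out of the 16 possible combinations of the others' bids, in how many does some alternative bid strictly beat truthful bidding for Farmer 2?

Others bid (4, 4): truth gives 0; bid 5 gives 3 > 0. Violating.
Others bid (4, 5): truth gives 0; bid 5 gives 3 > 0. Violating.
Others bid (4, 8): truth gives 0; no alternative beats it.
Others bid (4, 11): truth gives 0; no alternative beats it.
(Checking all 16 profiles: 2 have a profitable deviation, 14 do not.)

2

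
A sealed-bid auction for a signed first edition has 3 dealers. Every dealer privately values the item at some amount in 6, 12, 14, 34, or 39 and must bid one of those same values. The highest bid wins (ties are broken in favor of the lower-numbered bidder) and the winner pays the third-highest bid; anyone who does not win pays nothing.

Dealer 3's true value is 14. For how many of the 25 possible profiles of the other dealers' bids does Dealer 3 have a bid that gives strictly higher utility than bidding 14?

Others bid (6, 14): truth gives 0; bid 34 gives 8 > 0. Violating.
Others bid (6, 34): truth gives 0; bid 39 gives 8 > 0. Violating.
Others bid (12, 14): truth gives 0; bid 34 gives 2 > 0. Violating.
Others bid (12, 34): truth gives 0; bid 39 gives 2 > 0. Violating.
Others bid (6, 6): truth gives 8; no alternative beats it.
Others bid (6, 12): truth gives 8; no alternative beats it.
(Checking all 25 profiles: 8 have a profitable deviation, 17 do not.)

8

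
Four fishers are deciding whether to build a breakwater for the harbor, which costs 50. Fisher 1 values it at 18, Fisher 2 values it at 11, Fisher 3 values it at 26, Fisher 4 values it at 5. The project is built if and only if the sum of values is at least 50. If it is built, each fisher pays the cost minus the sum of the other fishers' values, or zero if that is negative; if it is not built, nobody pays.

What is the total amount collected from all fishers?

25

Total value 60 ≥ cost 50, so it is built.
Fisher 1: others sum to 42; max(0, 50 - 42) = 8.
Fisher 2: others sum to 49; max(0, 50 - 49) = 1.
Fisher 3: others sum to 34; max(0, 50 - 34) = 16.
Fisher 4: others sum to 55; max(0, 50 - 55) = 0.
Total collected = 8 + 1 + 16 + 0 = 25.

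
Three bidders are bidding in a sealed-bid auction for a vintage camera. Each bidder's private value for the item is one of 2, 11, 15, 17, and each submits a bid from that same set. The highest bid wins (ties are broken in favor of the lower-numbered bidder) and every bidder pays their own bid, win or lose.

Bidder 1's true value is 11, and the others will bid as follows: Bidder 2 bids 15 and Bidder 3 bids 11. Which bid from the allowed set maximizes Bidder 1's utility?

2

Bid 2: loses but pays 2, utility -2.
Bid 11: loses but pays 11, utility -11.
Bid 15: wins, pays 15, utility 11 - 15 = -4.
Bid 17: wins, pays 17, utility 11 - 17 = -6.
The best choice is 2 with utility -2.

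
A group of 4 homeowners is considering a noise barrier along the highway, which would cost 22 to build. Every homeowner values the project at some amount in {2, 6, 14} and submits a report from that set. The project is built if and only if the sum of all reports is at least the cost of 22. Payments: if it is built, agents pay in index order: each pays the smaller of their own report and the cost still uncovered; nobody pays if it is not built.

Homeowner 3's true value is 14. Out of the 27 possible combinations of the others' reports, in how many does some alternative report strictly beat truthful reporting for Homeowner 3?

Others report (2, 2, 14): truth gives 0; report 6 gives 8 > 0. Violating.
Others report (2, 6, 14): truth gives 0; report 2 gives 12 > 0. Violating.
Others report (2, 14, 6): truth gives 8; report 2 gives 12 > 8. Violating.
Others report (2, 14, 14): truth gives 8; report 2 gives 12 > 8. Violating.
Others report (2, 2, 2): truth gives 0; no alternative beats it.
Others report (2, 2, 6): truth gives 0; no alternative beats it.
(Checking all 27 profiles: 9 have a profitable deviation, 18 do not.)

9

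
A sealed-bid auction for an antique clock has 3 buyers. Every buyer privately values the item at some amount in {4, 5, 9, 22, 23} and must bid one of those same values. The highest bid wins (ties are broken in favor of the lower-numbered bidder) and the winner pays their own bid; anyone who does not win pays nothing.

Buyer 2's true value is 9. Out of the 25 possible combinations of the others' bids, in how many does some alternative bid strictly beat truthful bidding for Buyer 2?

2

Others bid (4, 4): truth gives 0; bid 5 gives 4 > 0. Violating.
Others bid (4, 5): truth gives 0; bid 5 gives 4 > 0. Violating.
Others bid (4, 9): truth gives 0; no alternative beats it.
Others bid (4, 22): truth gives 0; no alternative beats it.
(Checking all 25 profiles: 2 have a profitable deviation, 23 do not.)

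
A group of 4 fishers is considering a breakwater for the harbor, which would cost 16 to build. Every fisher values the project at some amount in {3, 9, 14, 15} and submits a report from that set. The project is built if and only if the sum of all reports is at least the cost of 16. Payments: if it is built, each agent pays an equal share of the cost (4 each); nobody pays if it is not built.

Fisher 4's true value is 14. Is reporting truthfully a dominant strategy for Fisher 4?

Yes

Check each profile of the others' reports and compare truth against every alternative report.
Others report (3, 3, 3): truth gives 10, best alternative gives 10.
Others report (3, 3, 9): truth gives 10, best alternative gives 10.
Others report (3, 3, 14): truth gives 10, best alternative gives 10.
Others report (3, 3, 15): truth gives 10, best alternative gives 10.
Others report (3, 9, 3): truth gives 10, best alternative gives 10.
Others report (3, 9, 9): truth gives 10, best alternative gives 10.
(Remaining 58 profiles checked similarly; truth is weakly best in each.)
In every case the truthful report is at least as good as any alternative, so it is a dominant strategy.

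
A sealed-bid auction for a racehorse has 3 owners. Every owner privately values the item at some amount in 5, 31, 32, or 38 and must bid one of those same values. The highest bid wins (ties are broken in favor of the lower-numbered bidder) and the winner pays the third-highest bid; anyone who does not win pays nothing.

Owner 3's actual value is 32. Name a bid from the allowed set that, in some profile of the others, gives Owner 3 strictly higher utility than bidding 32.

38

Suppose Owner 1 bids 5 and Owner 2 bids 32.
Bid 32: loses, pays 0, utility 0.
Bid 38: wins, pays 5, utility 32 - 5 = 27.
So bidding 38 beats truth here (27 > 0).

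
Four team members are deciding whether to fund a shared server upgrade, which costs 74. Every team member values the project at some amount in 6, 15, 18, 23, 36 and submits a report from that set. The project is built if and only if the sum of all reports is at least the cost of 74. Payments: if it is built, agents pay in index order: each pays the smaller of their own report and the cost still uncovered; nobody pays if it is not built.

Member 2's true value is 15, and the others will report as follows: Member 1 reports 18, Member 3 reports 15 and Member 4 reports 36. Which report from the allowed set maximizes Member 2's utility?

Report 6: project built, pays 6, utility 15 - 6 = 9.
Report 15: project built, pays 15, utility 15 - 15 = 0.
Report 18: project built, pays 18, utility 15 - 18 = -3.
Report 23: project built, pays 23, utility 15 - 23 = -8.
Report 36: project built, pays 36, utility 15 - 36 = -21.
The best choice is 6 with utility 9.

6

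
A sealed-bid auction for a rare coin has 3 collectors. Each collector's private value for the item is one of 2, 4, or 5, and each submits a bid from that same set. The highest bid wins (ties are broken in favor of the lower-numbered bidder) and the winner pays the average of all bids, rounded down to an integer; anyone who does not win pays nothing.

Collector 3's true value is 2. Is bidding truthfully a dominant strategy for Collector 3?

Check each profile of the others' bids and compare truth against every alternative bid.
Others bid (2, 2): truth gives 0, best alternative gives 0.
Others bid (2, 4): truth gives 0, best alternative gives 0.
Others bid (2, 5): truth gives 0, best alternative gives 0.
Others bid (4, 2): truth gives 0, best alternative gives 0.
Others bid (4, 4): truth gives 0, best alternative gives 0.
Others bid (4, 5): truth gives 0, best alternative gives 0.
(Remaining 3 profiles checked similarly; truth is weakly best in each.)
In every case the truthful bid is at least as good as any alternative, so it is a dominant strategy.

Yes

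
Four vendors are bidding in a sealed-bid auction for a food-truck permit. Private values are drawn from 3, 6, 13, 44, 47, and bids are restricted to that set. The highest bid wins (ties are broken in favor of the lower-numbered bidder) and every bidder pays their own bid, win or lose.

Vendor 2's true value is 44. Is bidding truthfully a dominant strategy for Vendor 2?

No

Consider the case where Vendor 1 bids 3, Vendor 3 bids 3 and Vendor 4 bids 3.
Truthful bid 44: wins, pays 44, utility 44 - 44 = 0.
Bid 6 instead: wins, pays 6, utility 44 - 6 = 38.
Since 38 > 0, bidding 6 is strictly better here, so truthful bidding is not dominant.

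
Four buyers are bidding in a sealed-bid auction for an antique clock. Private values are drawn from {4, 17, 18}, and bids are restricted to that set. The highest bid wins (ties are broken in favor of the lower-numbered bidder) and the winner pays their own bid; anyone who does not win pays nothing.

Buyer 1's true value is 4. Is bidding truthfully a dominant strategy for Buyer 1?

Check each profile of the others' bids and compare truth against every alternative bid.
Others bid (4, 4, 4): truth gives 0, best alternative gives -13.
Others bid (4, 4, 17): truth gives 0, best alternative gives -13.
Others bid (4, 17, 4): truth gives 0, best alternative gives -13.
Others bid (4, 17, 17): truth gives 0, best alternative gives -13.
Others bid (17, 4, 4): truth gives 0, best alternative gives -13.
Others bid (17, 4, 17): truth gives 0, best alternative gives -13.
(Remaining 21 profiles checked similarly; truth is weakly best in each.)
In every case the truthful bid is at least as good as any alternative, so it is a dominant strategy.

Yes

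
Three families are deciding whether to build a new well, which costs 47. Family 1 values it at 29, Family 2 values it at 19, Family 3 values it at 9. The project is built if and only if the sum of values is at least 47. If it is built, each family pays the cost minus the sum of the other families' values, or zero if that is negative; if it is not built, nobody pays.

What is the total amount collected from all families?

28

Total value 57 ≥ cost 47, so it is built.
Family 1: others sum to 28; max(0, 47 - 28) = 19.
Family 2: others sum to 38; max(0, 47 - 38) = 9.
Family 3: others sum to 48; max(0, 47 - 48) = 0.
Total collected = 19 + 9 + 0 = 28.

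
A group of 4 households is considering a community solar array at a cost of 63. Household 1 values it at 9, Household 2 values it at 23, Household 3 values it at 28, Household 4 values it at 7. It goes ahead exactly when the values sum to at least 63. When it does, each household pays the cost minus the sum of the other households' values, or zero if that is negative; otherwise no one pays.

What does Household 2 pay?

19

Total value 67 ≥ cost 63, so the project is built.
The other households' values sum to 44.
Cost minus that sum is 63 - 44 = 19.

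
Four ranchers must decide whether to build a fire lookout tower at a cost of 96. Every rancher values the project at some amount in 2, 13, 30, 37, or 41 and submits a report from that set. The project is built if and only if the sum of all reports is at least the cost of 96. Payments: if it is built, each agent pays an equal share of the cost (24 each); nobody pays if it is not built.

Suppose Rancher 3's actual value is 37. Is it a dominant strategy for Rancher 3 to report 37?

Consider the case where Rancher 1 reports 2, Rancher 2 reports 13 and Rancher 4 reports 41.
Truthful report 37: project not built, utility 0.
Report 41 instead: project built, pays 24, utility 37 - 24 = 13.
Since 13 > 0, reporting 41 is strictly better here, so truthful reporting is not dominant.

No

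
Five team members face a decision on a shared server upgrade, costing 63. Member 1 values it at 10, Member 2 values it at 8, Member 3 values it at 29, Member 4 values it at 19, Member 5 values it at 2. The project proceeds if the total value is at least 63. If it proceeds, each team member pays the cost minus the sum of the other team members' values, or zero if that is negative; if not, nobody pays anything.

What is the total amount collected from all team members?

Total value 68 ≥ cost 63, so it is built.
Member 1: others sum to 58; max(0, 63 - 58) = 5.
Member 2: others sum to 60; max(0, 63 - 60) = 3.
Member 3: others sum to 39; max(0, 63 - 39) = 24.
Member 4: others sum to 49; max(0, 63 - 49) = 14.
Member 5: others sum to 66; max(0, 63 - 66) = 0.
Total collected = 5 + 3 + 24 + 14 + 0 = 46.

46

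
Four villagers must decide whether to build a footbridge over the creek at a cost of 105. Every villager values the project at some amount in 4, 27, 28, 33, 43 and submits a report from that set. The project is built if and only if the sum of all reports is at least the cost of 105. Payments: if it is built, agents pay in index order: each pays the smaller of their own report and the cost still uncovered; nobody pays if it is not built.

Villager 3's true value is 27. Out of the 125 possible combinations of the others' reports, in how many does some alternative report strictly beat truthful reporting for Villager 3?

25

Others report (27, 33, 43): truth gives 0; report 4 gives 23 > 0. Violating.
Others report (27, 43, 33): truth gives 0; report 4 gives 23 > 0. Violating.
Others report (27, 43, 43): truth gives 0; report 4 gives 23 > 0. Violating.
Others report (28, 33, 43): truth gives 0; report 4 gives 23 > 0. Violating.
Others report (4, 4, 4): truth gives 0; no alternative beats it.
Others report (4, 4, 27): truth gives 0; no alternative beats it.
(Checking all 125 profiles: 25 have a profitable deviation, 100 do not.)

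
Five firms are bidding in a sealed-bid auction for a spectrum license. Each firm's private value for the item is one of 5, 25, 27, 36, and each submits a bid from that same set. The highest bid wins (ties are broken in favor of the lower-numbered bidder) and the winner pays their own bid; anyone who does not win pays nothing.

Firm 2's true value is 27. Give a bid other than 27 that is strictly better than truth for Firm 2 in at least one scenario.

Suppose Firm 1 bids 5, Firm 3 bids 5, Firm 4 bids 5 and Firm 5 bids 5.
Bid 27: wins, pays 27, utility 27 - 27 = 0.
Bid 25: wins, pays 25, utility 27 - 25 = 2.
So bidding 25 beats truth here (2 > 0).

25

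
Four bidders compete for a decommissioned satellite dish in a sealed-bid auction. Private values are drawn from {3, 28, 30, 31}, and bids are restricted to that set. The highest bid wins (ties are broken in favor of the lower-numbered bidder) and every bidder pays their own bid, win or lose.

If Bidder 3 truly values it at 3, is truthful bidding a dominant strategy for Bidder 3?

Yes

Check each profile of the others' bids and compare truth against every alternative bid.
Others bid (3, 3, 31): truth gives -3, best alternative gives -28.
Others bid (3, 28, 31): truth gives -3, best alternative gives -28.
Others bid (3, 30, 3): truth gives -3, best alternative gives -28.
Others bid (3, 30, 28): truth gives -3, best alternative gives -28.
Others bid (3, 30, 30): truth gives -3, best alternative gives -28.
Others bid (3, 30, 31): truth gives -3, best alternative gives -28.
(Remaining 58 profiles checked similarly; truth is weakly best in each.)
In every case the truthful bid is at least as good as any alternative, so it is a dominant strategy.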